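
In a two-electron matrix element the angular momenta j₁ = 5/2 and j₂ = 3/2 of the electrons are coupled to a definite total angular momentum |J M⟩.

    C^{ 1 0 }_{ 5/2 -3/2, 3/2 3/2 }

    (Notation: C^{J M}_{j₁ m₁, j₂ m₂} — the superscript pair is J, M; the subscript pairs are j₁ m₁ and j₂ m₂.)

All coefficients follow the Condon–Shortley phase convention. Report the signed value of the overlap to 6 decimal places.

j₁+j₂−J=3  J+j₁−j₂=2  J−j₁+j₂=0  j₁+j₂+J+1=6
(j₁±m₁, j₂±m₂, J±M) = (1,4,3,0,1,1)
P² = 36/5
sum k=3..3:
  [3] −1/6 = -1/6
S = -1/6
C² = P²·S² = 1/5 ; C = -0.447214

−√(1/5) = -0.447214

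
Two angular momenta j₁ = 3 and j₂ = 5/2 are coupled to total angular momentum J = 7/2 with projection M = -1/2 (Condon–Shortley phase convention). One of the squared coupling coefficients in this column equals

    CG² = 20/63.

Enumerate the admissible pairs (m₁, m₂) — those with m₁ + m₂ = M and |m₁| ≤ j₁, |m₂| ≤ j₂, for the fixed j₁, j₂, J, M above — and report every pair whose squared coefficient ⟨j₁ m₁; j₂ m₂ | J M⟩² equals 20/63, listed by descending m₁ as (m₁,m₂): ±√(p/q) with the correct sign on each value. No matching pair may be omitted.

Admissible pairs with m₁+m₂ = M = -1/2: (-3,5/2), (-2,3/2), (-1,1/2), (0,-1/2), (1,-3/2), (2,-5/2)
  (m₁,m₂)=(2,-5/2): CG² = 16/63, CG = +√(16/63)
  (m₁,m₂)=(1,-3/2): CG² = 8/63, CG = +√(8/63)
  (m₁,m₂)=(0,-1/2): CG² = 4/21, CG = −√(4/21)
  (m₁,m₂)=(-1,1/2): CG² = 1/63, CG = −√(1/63)
  (m₁,m₂)=(-2,3/2): CG² = 20/63, CG = +√(20/63)   ← matches the target
  (m₁,m₂)=(-3,5/2): CG² = 2/21, CG = +√(2/21)
Pairs with CG² = 20/63: (-2,3/2): +√(20/63)

(-2,3/2): +√(20/63)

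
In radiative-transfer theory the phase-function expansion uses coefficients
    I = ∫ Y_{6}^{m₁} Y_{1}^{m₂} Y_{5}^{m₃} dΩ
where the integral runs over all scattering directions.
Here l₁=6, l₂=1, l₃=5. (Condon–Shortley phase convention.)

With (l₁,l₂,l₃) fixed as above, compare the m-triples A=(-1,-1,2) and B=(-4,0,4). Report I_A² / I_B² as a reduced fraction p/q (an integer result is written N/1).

1/2

Shared (l₁,l₂,l₃)=(6,1,5): N and (l;000)² cancel in I_A²/I_B².
A: Δ = 2!·10!·0!/13! = 1/858; Racah Σ t=0..0: t=0:+1/60480 = 1/60480; ⇒ 3j(6 1 5; -1 -1 2)² = 5/429, sgn -1
B: Δ = 2!·10!·0!/13! = 1/858; Racah Σ t=1..1: t=1:−1/362880 = -1/362880; ⇒ 3j(6 1 5; -4 0 4)² = 10/429, sgn +1
I_A²/I_B² = (5/429)/(10/429) = 1/2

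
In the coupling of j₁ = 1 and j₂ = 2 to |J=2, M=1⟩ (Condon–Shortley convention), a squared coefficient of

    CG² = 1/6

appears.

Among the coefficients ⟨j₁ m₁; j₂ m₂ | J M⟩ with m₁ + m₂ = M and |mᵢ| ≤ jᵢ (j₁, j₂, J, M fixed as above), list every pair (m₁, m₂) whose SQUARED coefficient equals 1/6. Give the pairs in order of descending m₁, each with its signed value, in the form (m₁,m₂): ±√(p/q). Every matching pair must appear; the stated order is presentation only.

(0,1): −√(1/6)

Admissible pairs with m₁+m₂ = M = 1: (-1,2), (0,1), (1,0)
  (m₁,m₂)=(1,0): CG² = 1/2, CG = +√(1/2)
  (m₁,m₂)=(0,1): CG² = 1/6, CG = −√(1/6)   ← matches the target
  (m₁,m₂)=(-1,2): CG² = 1/3, CG = −√(1/3)
Pairs with CG² = 1/6: (0,1): −√(1/6)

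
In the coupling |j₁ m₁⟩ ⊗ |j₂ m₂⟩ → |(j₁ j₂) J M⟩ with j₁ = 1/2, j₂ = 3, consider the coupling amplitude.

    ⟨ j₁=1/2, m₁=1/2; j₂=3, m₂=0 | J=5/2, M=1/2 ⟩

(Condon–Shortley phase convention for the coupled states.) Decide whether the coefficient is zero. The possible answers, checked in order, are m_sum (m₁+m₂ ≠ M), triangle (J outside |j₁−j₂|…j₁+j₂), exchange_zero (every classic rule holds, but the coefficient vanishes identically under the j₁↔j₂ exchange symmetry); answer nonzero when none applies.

nonzero

m-sum: m₁+m₂ = 1/2+0 = 1/2, M = 1/2  ✓
triangle: |j₁−j₂| = 5/2 ≤ J = 5/2 ≤ j₁+j₂ = 7/2  ✓
exchange: j₁≠j₂ or m₁≠m₂ — the exchange symmetry imposes no constraint here
value check: CG = +√(3/7) = +0.654654 ≠ 0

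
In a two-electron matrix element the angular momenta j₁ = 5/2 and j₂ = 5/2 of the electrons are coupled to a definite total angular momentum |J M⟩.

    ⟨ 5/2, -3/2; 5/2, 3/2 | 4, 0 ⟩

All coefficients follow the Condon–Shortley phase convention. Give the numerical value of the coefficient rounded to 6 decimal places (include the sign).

-0.566947

j₁+j₂−J=1  J+j₁−j₂=4  J−j₁+j₂=4  j₁+j₂+J+1=10
(j₁±m₁, j₂±m₂, J±M) = (1,4,4,1,4,4)
P² = 82944/175
sum k=0..1:
  [0] +1/576 = 1/576
  [1] −1/36 = -1/36
S = -5/192
C² = P²·S² = 9/28 ; C = -0.566947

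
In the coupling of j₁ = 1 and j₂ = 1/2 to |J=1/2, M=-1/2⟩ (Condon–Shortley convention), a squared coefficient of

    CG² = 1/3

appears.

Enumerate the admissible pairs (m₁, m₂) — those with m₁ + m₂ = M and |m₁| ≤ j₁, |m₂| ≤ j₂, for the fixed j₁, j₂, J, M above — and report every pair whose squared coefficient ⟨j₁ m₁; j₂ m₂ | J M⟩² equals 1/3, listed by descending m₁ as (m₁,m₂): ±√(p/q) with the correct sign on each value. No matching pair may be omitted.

Admissible pairs with m₁+m₂ = M = -1/2: (-1,1/2), (0,-1/2)
  (m₁,m₂)=(0,-1/2): CG² = 1/3, CG = +√(1/3)   ← matches the target
  (m₁,m₂)=(-1,1/2): CG² = 2/3, CG = −√(2/3)
Pairs with CG² = 1/3: (0,-1/2): +√(1/3)

(0,-1/2): +√(1/3)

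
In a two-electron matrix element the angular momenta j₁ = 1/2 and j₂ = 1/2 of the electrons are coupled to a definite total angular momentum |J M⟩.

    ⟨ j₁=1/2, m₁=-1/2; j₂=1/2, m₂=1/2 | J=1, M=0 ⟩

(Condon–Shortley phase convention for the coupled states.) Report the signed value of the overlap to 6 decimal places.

+0.707107  (= +√(1/2))

j₁+j₂−J=0  J+j₁−j₂=1  J−j₁+j₂=1  j₁+j₂+J+1=3
(j₁±m₁, j₂±m₂, J±M) = (0,1,1,0,1,1)
P² = 1/2
sum k=0..0:
  [0] +1/1 = 1
S = 1
C² = P²·S² = 1/2 ; C = +0.707107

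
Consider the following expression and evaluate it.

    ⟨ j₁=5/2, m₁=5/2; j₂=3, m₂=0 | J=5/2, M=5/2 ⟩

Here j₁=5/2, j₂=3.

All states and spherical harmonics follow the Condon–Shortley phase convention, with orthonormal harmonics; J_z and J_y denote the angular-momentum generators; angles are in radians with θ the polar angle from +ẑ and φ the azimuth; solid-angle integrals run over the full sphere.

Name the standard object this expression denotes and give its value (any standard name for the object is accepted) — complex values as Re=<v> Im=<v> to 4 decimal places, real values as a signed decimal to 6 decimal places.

Clebsch–Gordan coefficient, +√(5/42) ≈ +0.345033

This is a Clebsch–Gordan (vector-coupling) coefficient.
j₁+j₂−J=3  J+j₁−j₂=2  J−j₁+j₂=3  j₁+j₂+J+1=9
(j₁±m₁, j₂±m₂, J±M) = (5,0,3,3,5,0)
P² = 4320/7
sum k=0..0:
  [0] +1/72 = 1/72
S = 1/72
C² = P²·S² = 5/42 ; C = +0.345033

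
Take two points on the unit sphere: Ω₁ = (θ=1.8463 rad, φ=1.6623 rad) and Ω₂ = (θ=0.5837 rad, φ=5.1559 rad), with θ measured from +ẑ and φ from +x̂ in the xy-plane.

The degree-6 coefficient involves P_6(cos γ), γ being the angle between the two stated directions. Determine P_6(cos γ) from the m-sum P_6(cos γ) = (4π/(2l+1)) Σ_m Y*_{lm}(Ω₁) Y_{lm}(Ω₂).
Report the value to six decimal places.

-0.205144

Expand P_6 via completeness: Σ_{m} conj(Y_{6,m}) at Ω₁ times Y_{6,m} at Ω₂ —
  term(m=-6) = (-0.002675, -0.004450)   from Y*(Ω₁)=(-0.327206, -0.200172), Y(Ω₂)=(0.012003, 0.006257)
  term(m=-5) = (-0.005016, -0.026191)   from Y*(Ω₁)=(0.165924, -0.336996), Y(Ω₂)=(0.056655, -0.042780)
  term(m=-4) = (-0.002021, 0.012306)   from Y*(Ω₁)=(-0.053130, -0.020364), Y(Ω₂)=(-0.044240, -0.214658)
  term(m=-3) = (-0.072034, 0.127349)   from Y*(Ω₁)=(0.093565, -0.332239), Y(Ω₂)=(-0.411711, -0.100867)
  term(m=-2) = (-0.015365, 0.013048)   from Y*(Ω₁)=(0.044871, 0.008305), Y(Ω₂)=(-0.279047, 0.342421)
  term(m=-1) = (0.006250, -0.002296)   from Y*(Ω₁)=(0.029176, -0.317956), Y(Ω₂)=(0.008948, 0.018835)
  term(m=+0) = (-0.030500, 0.000000)   from Y*(Ω₁)=(0.072389, -0.000000), Y(Ω₂)=(-0.421334, 0.000000)
  term(m=+1) = (0.006250, 0.002296)   from Y*(Ω₁)=(-0.029176, -0.317956), Y(Ω₂)=(-0.008948, 0.018835)
  term(m=+2) = (-0.015365, -0.013048)   from Y*(Ω₁)=(0.044871, -0.008305), Y(Ω₂)=(-0.279047, -0.342421)
  term(m=+3) = (-0.072034, -0.127349)   from Y*(Ω₁)=(-0.093565, -0.332239), Y(Ω₂)=(0.411711, -0.100867)
  term(m=+4) = (-0.002021, -0.012306)   from Y*(Ω₁)=(-0.053130, 0.020364), Y(Ω₂)=(-0.044240, 0.214658)
  term(m=+5) = (-0.005016, 0.026191)   from Y*(Ω₁)=(-0.165924, -0.336996), Y(Ω₂)=(-0.056655, -0.042780)
  term(m=+6) = (-0.002675, 0.004450)   from Y*(Ω₁)=(-0.327206, 0.200172), Y(Ω₂)=(0.012003, -0.006257)
Accumulated sum (-0.212222, 0.000000); after 4π/(2l+1) scaling, (-0.205144, 0.000000) ⇒ P_6 = -0.205144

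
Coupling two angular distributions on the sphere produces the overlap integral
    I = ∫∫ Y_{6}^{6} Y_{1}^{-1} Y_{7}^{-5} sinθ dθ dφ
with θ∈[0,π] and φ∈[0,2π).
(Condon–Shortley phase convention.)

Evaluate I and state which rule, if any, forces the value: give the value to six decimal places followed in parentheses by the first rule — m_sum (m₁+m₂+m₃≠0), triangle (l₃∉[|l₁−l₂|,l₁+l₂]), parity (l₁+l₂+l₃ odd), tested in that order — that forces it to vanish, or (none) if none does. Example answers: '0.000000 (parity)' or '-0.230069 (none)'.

-0.034990 (none)

Checks pass: Σm=0; 14 even; l₃=7∈[5,7].
(2·6+1)(2·1+1)(2·7+1) = 585
Δ: 0! 12! 2! / 15! → 1/1365
sum: t=0:+1/518400 = 1/518400
3j²(6 1 7; 0 0 0) = Δ·Π!·Σ² = 7/195  (sign -1)
sum: t=0:+1/958003200 = 1/958003200
3j²(6 1 7; 6 -1 -5) = Δ·Π!·Σ² = 1/1365  (sign +1)
combine: 4πI² = 585·7/195·1/1365 = 1/65
take √, sign -1: I = -0.03498955
No selection rule forces the value: the integral is nonzero (none).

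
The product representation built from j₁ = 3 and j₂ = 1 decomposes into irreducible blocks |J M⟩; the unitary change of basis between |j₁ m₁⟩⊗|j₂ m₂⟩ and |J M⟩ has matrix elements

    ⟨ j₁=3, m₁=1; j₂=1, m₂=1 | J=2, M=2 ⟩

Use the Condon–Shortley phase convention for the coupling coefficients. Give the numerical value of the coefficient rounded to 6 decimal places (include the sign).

triangle: 2!×4!×0!/7! = 48/5040
(j±m)!: 4!×2!×2!×0!×4!×0! = 2304
prefactor² = (2J+1)×Δ×N² = 768/7
  k=2: +1/(2!×0!×0!×0!×4!×0!) = 1/48
Σ = 1/48  ⇒  CG² = 768/7×(1/48)² = 1/21
CG = +√(1/21) = +0.218218

+√(1/21) ≈ +0.218218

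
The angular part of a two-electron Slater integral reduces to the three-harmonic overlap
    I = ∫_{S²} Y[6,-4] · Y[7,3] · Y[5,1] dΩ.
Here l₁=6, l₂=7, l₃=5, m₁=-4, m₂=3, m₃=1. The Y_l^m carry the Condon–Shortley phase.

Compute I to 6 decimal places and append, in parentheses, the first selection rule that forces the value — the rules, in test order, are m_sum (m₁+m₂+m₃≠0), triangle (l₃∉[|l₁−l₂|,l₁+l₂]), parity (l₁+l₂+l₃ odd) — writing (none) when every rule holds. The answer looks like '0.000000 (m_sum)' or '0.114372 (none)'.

0.058141 (none)

Checks pass: Σm=0; 18 even; l₃=5∈[1,13].
(2·6+1)(2·7+1)(2·5+1) = 2145
Δ: 8! 4! 6! / 19! → 1/174594420
sum: t=2:+1/4147200 t=3:−1/207360 t=4:+1/82944 t=5:−1/207360 t=6:+1/4147200 = 1/345600
3j²(6 7 5; 0 0 0) = Δ·Π!·Σ² = 420/46189  (sign -1)
sum: t=6:+1/1658880 t=7:−1/1088640 t=8:+1/7741440 = -13/69672960
3j²(6 7 5; -4 3 1) = Δ·Π!·Σ² = 325/149226  (sign -1)
combine: 4πI² = 2145·420/46189·325/149226 = 48750/1147619
take √, sign +1: I = 0.05814114
No selection rule forces the value: the integral is nonzero (none).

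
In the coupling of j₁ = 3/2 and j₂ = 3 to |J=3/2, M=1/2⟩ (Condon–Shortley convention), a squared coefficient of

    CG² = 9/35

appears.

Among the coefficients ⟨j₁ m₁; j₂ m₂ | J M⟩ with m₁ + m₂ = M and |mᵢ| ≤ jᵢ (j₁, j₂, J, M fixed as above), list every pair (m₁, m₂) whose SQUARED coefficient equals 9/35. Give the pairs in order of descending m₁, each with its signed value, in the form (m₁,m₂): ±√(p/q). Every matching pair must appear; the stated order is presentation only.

Admissible pairs with m₁+m₂ = M = 1/2: (-3/2,2), (-1/2,1), (1/2,0), (3/2,-1)
  (m₁,m₂)=(3/2,-1): CG² = 4/35, CG = +√(4/35)
  (m₁,m₂)=(1/2,0): CG² = 9/35, CG = −√(9/35)   ← matches the target
  (m₁,m₂)=(-1/2,1): CG² = 12/35, CG = +√(12/35)
  (m₁,m₂)=(-3/2,2): CG² = 2/7, CG = −√(2/7)
Pairs with CG² = 9/35: (1/2,0): −√(9/35)

(1/2,0): −√(9/35)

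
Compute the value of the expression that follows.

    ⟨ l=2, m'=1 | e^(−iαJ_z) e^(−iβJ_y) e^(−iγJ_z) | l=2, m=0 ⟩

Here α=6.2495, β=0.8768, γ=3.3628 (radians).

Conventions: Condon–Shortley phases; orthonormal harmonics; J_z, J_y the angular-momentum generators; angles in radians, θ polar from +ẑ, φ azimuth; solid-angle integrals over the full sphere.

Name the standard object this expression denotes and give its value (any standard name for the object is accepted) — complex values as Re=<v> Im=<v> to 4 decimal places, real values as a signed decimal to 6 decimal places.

Wigner D-matrix element, Re=-0.6018 Im=-0.0203

This is a Wigner D-matrix element — the rotation-matrix element ⟨l m'| R(α,β,γ) |l m⟩ in the angular-momentum basis.
D^2_{1,0}(6.2495,0.8768,3.3628) = e^{-i·1·6.2495}·d^2_{1,0}(0.8768)·e^{-i·0·3.3628}. Compute d first:
Half-angle: c=0.905432, s=0.424491. N=√(6·1·2·2)=4.898979
The bounds max(0,m−m')=0 and min(l+m,l−m')=1 give 2 terms
  k=0: (−1)^1·4.8990/(2)·0.9054^3·0.4245^1 = -0.771813
  k=1: (−1)^2·4.8990/(2)·0.9054^1·0.4245^3 = +0.169644
d^2_{1,0}(0.8768) = -0.771813 +0.169644 = -0.602169
Attach z-rotation phases: D = e^{-i(1)(6.2495)}·(-0.602169)·e^{-i(0)(3.3628)} = -0.601827-0.020280i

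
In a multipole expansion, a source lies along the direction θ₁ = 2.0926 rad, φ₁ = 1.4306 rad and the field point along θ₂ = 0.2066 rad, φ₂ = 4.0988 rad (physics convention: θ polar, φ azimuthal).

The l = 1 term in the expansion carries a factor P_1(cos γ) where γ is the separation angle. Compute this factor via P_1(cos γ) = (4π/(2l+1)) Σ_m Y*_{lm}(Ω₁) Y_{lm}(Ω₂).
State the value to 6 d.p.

-0.646122

Addition theorem: P_1(cos γ) = (4π/3) Σ_m Y*_{lm}(Ω₁) Y_{lm}(Ω₂), m = −1…1:
  m=-1: (+0.041854+0.296578i) × (-0.040809+0.057944i) = -0.018893-0.009678i  (running Σ = -0.018893-0.009678i)
  m=0: (-0.243541-0.000000i) × (+0.478212+0.000000i) = -0.116464-0.000000i  (running Σ = -0.135357-0.009678i)
  m=1: (-0.041854+0.296578i) × (+0.040809+0.057944i) = -0.018893+0.009678i  (running Σ = -0.154250+0.000000i)
Σ over m = -0.154250+0.000000i; ×(4π/3) → -0.646122+0.000000i. Real part: -0.646122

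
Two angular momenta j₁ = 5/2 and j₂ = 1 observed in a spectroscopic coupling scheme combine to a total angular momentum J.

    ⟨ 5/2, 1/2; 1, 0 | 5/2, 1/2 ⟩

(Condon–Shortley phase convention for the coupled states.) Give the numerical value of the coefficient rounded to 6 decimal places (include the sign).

√[6·1!4!1!/7! · 3!2!1!1!3!2!] = √(144/35)
  +(−1)^0/∏(0,1,2,1,2,0)! = 1/4  (running 1/4)
  +(−1)^1/∏(1,0,1,0,3,1)! = -1/6  (running 1/12)
⟨..|..⟩ = √(144/35)·(1/12) = +0.169031

+0.169031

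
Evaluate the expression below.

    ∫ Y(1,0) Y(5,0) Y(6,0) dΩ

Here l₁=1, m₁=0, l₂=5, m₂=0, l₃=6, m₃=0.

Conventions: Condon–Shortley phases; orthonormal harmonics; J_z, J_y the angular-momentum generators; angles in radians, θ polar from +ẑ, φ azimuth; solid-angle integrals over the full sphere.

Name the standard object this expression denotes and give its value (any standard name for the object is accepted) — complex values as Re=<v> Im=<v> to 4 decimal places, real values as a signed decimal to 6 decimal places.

This is a Gaunt coefficient — the integral of a triple product of spherical harmonics over the sphere.
m-sum 0 ✓  L=12 even ✓  4≤6≤6 ✓
Π(2lᵢ+1) = 3×11×13 = 429
triangle coeff Δ(1,5,6) = 1/858
Σ_t [0,0]: t=0:+1/14400 = 1/14400
(3j)²=6/143 [(1 5 6; 0 0 0)], sign=+1
(m-triple is (0,0,0) — same symbol as above.)
⇒ 4πI² = 108/143
I = (+1)√(108/143/(4π)) = 0.24515397

Gaunt coefficient, +0.245154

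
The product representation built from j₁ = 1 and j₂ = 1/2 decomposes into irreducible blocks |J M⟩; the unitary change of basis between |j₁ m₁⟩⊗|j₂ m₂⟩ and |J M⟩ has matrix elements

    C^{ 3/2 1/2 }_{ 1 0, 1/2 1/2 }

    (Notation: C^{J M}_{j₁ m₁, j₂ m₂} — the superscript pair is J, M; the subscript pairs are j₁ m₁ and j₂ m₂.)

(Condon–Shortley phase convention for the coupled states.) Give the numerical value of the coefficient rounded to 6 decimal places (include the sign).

j₁+j₂−J=0  J+j₁−j₂=2  J−j₁+j₂=1  j₁+j₂+J+1=4
(j₁±m₁, j₂±m₂, J±M) = (1,1,1,0,2,1)
P² = 2/3
sum k=0..0:
  [0] +1/1 = 1
S = 1
C² = P²·S² = 2/3 ; C = +0.816497

+√(2/3) ≈ +0.816497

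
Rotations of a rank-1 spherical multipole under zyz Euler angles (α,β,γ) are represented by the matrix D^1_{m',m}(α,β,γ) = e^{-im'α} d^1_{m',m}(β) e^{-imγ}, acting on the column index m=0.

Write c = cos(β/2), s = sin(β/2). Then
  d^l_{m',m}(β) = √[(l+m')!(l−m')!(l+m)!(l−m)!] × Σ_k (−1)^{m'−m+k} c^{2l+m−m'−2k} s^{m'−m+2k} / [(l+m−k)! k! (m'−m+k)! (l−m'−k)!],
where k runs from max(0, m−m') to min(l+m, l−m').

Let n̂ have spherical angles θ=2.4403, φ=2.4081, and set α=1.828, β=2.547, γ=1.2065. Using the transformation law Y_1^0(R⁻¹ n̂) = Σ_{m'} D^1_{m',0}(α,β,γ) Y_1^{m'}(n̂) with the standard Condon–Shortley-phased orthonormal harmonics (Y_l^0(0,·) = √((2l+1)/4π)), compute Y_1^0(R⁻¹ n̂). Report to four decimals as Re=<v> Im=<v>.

Re=0.4569 Im=0.0000

Need the full column D^1_{m',0} for m'=−1..1 at α=1.8280, β=2.5470, γ=1.2065.
cos(β/2)=0.292936, sin(β/2)=0.956132
d^1_{-1,0}: single k=1 term ⇒ +0.396101;  D = -0.100759+0.383071i
d^1_{0,0}: k∈[0..1] ⇒ +0.085812 -0.914188 = -0.828377;  D = -0.828377+0.000000i
d^1_{1,0}: single k=0 term ⇒ -0.396101;  D = +0.100759+0.383071i
Y_1^{m'}(θ=2.4403,φ=2.4081) and Σ D·Y over m':
  (-0.1008+0.3831i)·(-0.1656-0.1492i)  (-0.8284+0.0000i)·(-0.3733+0.0000i)  (+0.1008+0.3831i)·(+0.1656-0.1492i)
Y_1^0(R⁻¹ n̂) = +0.456934+0.000000i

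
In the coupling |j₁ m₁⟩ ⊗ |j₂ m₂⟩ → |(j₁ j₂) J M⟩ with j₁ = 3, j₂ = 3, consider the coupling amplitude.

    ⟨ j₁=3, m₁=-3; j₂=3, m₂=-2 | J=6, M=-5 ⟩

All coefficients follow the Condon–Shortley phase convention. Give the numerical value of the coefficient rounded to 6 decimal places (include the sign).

+0.707107  (= +√(1/2))

triangle: 0!*6!*6!/13! = 518400/6227020800
(j±m)!: 0!*6!*1!*5!*1!*11! = 3448811520000
prefactor² = (2J+1)*Δ*N² = 3732480000
  k=0: +1/(0!*0!*6!*1!*0!*5!) = 1/86400
Σ = 1/86400  ⇒  CG² = 3732480000*(1/86400)² = 1/2
CG = +√(1/2) = +0.707107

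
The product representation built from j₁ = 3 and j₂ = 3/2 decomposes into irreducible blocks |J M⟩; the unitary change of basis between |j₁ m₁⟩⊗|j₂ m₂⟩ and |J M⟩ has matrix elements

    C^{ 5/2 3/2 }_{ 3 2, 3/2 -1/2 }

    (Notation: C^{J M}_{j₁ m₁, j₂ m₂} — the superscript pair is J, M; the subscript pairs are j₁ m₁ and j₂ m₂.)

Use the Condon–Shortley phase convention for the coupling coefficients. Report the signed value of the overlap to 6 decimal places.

√[6·2!4!1!/8! · 5!1!1!2!4!1!] = √(288/7)
  +(−1)^0/∏(0,2,1,1,3,0)! = 1/12  (running 1/12)
  +(−1)^1/∏(1,1,0,0,4,1)! = -1/24  (running 1/24)
⟨..|..⟩ = √(288/7)·(1/24) = +0.267261

+0.267261  (= +√(1/14))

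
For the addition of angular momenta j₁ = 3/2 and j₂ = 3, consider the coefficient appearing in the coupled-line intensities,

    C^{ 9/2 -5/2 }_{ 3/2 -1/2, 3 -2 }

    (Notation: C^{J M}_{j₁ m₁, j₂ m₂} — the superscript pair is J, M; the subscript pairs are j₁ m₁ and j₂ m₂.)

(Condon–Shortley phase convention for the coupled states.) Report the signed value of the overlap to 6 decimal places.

+0.707107

triangle: 0!·3!·6!/10! = 4320/3628800
(j±m)!: 1!·2!·1!·5!·2!·7! = 2419200
prefactor² = (2J+1)·Δ·N² = 28800
  k=0: +1/(0!·0!·2!·1!·1!·5!) = 1/240
Σ = 1/240  ⇒  CG² = 28800·(1/240)² = 1/2
CG = +√(1/2) = +0.707107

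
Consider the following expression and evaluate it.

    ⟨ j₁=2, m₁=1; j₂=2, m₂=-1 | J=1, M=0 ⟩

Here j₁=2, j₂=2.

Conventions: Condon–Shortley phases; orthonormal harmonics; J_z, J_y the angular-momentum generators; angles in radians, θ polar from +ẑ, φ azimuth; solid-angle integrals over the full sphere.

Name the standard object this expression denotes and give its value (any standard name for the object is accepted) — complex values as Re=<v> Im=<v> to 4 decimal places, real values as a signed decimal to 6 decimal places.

Clebsch–Gordan coefficient, −√(1/10) ≈ -0.316228

This is a Clebsch–Gordan (vector-coupling) coefficient.
j₁+j₂−J=3  J+j₁−j₂=1  J−j₁+j₂=1  j₁+j₂+J+1=6
(j₁±m₁, j₂±m₂, J±M) = (3,1,1,3,1,1)
P² = 9/10
sum k=0..1:
  [0] +1/6 = 1/6
  [1] −1/2 = -1/2
S = -1/3
C² = P²·S² = 1/10 ; C = -0.316228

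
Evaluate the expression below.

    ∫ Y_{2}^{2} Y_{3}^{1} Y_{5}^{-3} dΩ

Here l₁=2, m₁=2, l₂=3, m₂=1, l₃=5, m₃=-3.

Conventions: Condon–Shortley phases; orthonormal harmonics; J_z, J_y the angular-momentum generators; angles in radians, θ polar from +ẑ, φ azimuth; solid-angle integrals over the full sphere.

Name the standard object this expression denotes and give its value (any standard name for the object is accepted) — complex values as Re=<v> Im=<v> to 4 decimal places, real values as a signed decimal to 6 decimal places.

This is a Gaunt coefficient — the integral of a triple product of spherical harmonics over the sphere.
Rules hold: Σm=0, L=10 even, 1≤5≤5.
N = 5·7·11 = 385
Δ = 0!·4!·6!/11! = 1/2310
Racah Σ t=0..0: t=0:+1/144 = 1/144
⇒ 3j(2 3 5; 0 0 0)² = 10/231, sgn -1
Racah Σ t=0..0: t=0:+1/1152 = 1/1152
⇒ 3j(2 3 5; 2 1 -3)² = 1/33, sgn +1
4πI² = N·(3j₀)²·(3jₘ)² = 50/99
I = -1·√(0.505051/4π) = -0.20047604

Gaunt coefficient, -0.200476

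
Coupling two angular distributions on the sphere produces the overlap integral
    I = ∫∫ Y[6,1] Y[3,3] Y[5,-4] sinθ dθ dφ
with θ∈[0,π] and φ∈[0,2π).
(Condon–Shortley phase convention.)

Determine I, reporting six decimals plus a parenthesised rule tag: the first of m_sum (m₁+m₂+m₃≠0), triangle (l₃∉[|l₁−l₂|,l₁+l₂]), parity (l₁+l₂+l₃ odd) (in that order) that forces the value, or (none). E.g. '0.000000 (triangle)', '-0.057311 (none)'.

Checks pass: Σm=0; 14 even; l₃=5∈[3,9].
(2·6+1)(2·3+1)(2·5+1) = 1001
Δ: 4! 8! 2! / 15! → 1/675675
sum: t=1:−1/8640 t=2:+1/2304 t=3:−1/8640 = 7/34560
3j²(6 3 5; 0 0 0) = Δ·Π!·Σ² = 7/429  (sign -1)
sum: t=4:+1/241920 = 1/241920
3j²(6 3 5; 1 3 -4) = Δ·Π!·Σ² = 4/1001  (sign -1)
combine: 4πI² = 1001·7/429·4/1001 = 28/429
take √, sign +1: I = 0.07206849
No selection rule forces the value: the integral is nonzero (none).

0.072068 (none)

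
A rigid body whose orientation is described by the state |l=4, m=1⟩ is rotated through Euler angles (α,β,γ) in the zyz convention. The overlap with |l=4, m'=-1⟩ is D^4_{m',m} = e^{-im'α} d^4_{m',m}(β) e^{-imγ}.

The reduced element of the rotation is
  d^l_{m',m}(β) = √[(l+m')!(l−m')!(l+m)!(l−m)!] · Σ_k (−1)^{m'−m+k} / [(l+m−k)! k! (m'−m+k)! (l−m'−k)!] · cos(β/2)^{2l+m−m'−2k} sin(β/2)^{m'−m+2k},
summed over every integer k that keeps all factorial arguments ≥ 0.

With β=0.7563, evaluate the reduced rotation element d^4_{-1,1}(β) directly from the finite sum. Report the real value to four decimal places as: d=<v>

d^4_{-1,1}(β=0.7563) via the finite sum:
c=cos(0.756300/2)=0.929349, s=sin(0.756300/2)=0.369202; N=√[6·120·120·6]=720.000000
k: max(0,(1)−(-1))=2 … min(4+(1),4−(-1))=5
  k=2: (−1)^0·720.0000/(72)·0.9293^6·0.3692^2 = +0.878216
  k=3: (−1)^1·720.0000/(24)·0.9293^4·0.3692^4 = -0.415808
  k=4: (−1)^2·720.0000/(48)·0.9293^2·0.3692^6 = +0.032812
  k=5: (−1)^3·720.0000/(720)·0.9293^0·0.3692^8 = -0.000345
d^4_{-1,1}(0.7563) = +0.878216 -0.415808 +0.032812 -0.000345 = +0.494875

d=0.4949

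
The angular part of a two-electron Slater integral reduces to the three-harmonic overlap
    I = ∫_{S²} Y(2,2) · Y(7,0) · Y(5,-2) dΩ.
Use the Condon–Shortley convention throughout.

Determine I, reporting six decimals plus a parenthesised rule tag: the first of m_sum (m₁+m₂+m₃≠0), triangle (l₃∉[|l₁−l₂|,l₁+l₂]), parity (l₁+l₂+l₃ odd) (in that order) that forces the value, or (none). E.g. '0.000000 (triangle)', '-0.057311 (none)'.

Rules hold: Σm=0, L=14 even, 5≤5≤9.
N = 5·15·11 = 825
Δ = 4!·0!·10!/15! = 1/15015
Racah Σ t=2..2: t=2:+1/57600 = 1/57600
⇒ 3j(2 7 5; 0 0 0)² = 21/715, sgn -1
Racah Σ t=0..0: t=0:+1/725760 = 1/725760
⇒ 3j(2 7 5; 2 0 -2)² = 1/429, sgn -1
4πI² = N·(3j₀)²·(3jₘ)² = 105/1859
I = +1·√(0.056482/4π) = 0.06704247
No selection rule forces the value: the integral is nonzero (none).

0.067042 (none)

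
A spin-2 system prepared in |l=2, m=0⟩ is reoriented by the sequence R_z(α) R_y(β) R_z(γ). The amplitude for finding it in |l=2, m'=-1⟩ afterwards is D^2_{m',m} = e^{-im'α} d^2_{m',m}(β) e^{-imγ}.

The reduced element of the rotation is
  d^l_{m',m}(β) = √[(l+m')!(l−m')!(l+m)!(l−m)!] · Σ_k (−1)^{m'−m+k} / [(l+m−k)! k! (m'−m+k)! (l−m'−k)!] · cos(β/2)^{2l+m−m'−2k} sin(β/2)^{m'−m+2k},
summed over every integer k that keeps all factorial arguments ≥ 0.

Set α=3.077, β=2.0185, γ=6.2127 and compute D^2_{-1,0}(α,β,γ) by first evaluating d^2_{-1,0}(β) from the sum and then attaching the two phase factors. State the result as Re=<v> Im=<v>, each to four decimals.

Re=0.4769 Im=-0.0308

Split into d^2_{-1,0}(β=2.0185) × two z-phases.
Half-angle: c=0.532496, s=0.846433. N=√(1·6·2·2)=4.898979
The bounds max(0,m−m')=1 and min(l+m,l−m')=2 give 2 terms
  k=1: (−1)^0·4.8990/(2)·0.5325^3·0.8464^1 = +0.313052
  k=2: (−1)^1·4.8990/(2)·0.5325^1·0.8464^3 = -0.790986
d^2_{-1,0}(2.0185) = +0.313052 -0.790986 = -0.477935
D = (-0.997915+0.064548i)·(-0.477935)·(+1.000000+0.000000i) = +0.476938-0.030850i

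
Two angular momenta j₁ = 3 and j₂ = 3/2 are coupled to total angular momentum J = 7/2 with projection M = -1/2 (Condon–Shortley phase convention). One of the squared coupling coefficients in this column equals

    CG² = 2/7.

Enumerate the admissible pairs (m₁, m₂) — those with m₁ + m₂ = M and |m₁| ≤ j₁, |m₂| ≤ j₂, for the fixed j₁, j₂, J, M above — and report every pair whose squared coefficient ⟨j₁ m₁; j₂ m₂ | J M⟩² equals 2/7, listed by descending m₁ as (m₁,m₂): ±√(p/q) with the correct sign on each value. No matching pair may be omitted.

Admissible pairs with m₁+m₂ = M = -1/2: (-2,3/2), (-1,1/2), (0,-1/2), (1,-3/2)
  (m₁,m₂)=(1,-3/2): CG² = 8/21, CG = +√(8/21)
  (m₁,m₂)=(0,-1/2): CG² = 2/21, CG = +√(2/21)
  (m₁,m₂)=(-1,1/2): CG² = 2/7, CG = −√(2/7)   ← matches the target
  (m₁,m₂)=(-2,3/2): CG² = 5/21, CG = −√(5/21)
Pairs with CG² = 2/7: (-1,1/2): −√(2/7)

(-1,1/2): −√(2/7)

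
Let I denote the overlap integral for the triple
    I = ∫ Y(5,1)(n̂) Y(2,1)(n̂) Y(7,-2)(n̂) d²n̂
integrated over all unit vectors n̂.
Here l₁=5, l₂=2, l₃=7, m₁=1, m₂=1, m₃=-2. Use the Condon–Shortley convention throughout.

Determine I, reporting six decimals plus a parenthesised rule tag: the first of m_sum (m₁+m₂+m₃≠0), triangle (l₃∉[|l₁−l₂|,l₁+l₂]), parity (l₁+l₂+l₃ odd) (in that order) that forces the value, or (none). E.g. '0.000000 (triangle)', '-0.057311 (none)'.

0.232242 (none)

m-sum 0 ✓  L=14 even ✓  3≤7≤7 ✓
Π(2lᵢ+1) = 11×5×15 = 825
triangle coeff Δ(5,2,7) = 1/15015
Σ_t [0,0]: t=0:+1/57600 = 1/57600
(3j)²=21/715 [(5 2 7; 0 0 0)], sign=-1
Σ_t [0,0]: t=0:+1/103680 = 1/103680
(3j)²=4/143 [(5 2 7; 1 1 -2)], sign=-1
⇒ 4πI² = 1260/1859
I = (+1)√(1260/1859/(4π)) = 0.23224194
No selection rule forces the value: the integral is nonzero (none).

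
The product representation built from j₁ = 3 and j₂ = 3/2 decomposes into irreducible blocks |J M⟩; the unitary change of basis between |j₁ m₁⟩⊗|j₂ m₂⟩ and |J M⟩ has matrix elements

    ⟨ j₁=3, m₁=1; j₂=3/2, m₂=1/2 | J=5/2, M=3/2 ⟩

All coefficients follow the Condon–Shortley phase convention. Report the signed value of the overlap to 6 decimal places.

j₁+j₂−J=2  J+j₁−j₂=4  J−j₁+j₂=1  j₁+j₂+J+1=8
(j₁±m₁, j₂±m₂, J±M) = (4,2,2,1,4,1)
P² = 576/35
sum k=1..2:
  [1] −1/6 = -1/6
  [2] +1/48 = 1/48
S = -7/48
C² = P²·S² = 7/20 ; C = -0.591608

−√(7/20) ≈ -0.591608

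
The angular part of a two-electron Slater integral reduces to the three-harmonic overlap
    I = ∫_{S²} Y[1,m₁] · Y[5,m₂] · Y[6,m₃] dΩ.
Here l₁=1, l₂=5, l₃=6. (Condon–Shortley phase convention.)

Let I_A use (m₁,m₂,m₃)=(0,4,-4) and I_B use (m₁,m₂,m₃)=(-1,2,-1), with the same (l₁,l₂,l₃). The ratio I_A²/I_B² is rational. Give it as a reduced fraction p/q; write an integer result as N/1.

2/1

Shared (l₁,l₂,l₃)=(1,5,6): N and (l;000)² cancel in I_A²/I_B².
A: Δ = 0!·2!·10!/13! = 1/858; Racah Σ t=0..0: t=0:+1/362880 = 1/362880; ⇒ 3j(1 5 6; 0 4 -4)² = 10/429, sgn +1
B: Δ = 0!·2!·10!/13! = 1/858; Racah Σ t=0..0: t=0:+1/60480 = 1/60480; ⇒ 3j(1 5 6; -1 2 -1)² = 5/429, sgn -1
I_A²/I_B² = (10/429)/(5/429) = 2/1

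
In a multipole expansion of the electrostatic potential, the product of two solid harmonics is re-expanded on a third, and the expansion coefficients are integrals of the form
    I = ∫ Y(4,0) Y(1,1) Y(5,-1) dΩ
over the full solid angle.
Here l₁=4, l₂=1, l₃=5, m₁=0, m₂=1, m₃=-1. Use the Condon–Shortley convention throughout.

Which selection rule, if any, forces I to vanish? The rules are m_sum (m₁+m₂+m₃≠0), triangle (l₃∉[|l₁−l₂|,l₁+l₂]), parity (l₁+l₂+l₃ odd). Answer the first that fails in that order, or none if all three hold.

Σmᵢ = 0  ✓
l₃∈[|l₁−l₂|,l₁+l₂]=[3,5], have l₃=5  ✓
Σlᵢ = 10 ⇒ even  ✓

none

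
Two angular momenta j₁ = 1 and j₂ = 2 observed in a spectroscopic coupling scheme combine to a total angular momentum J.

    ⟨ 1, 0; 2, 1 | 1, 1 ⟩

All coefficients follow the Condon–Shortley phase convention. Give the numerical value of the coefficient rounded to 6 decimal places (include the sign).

−√(3/10) ≈ -0.547723

j₁+j₂−J=2  J+j₁−j₂=0  J−j₁+j₂=2  j₁+j₂+J+1=5
(j₁±m₁, j₂±m₂, J±M) = (1,1,3,1,2,0)
P² = 6/5
sum k=1..1:
  [1] −1/2 = -1/2
S = -1/2
C² = P²·S² = 3/10 ; C = -0.547723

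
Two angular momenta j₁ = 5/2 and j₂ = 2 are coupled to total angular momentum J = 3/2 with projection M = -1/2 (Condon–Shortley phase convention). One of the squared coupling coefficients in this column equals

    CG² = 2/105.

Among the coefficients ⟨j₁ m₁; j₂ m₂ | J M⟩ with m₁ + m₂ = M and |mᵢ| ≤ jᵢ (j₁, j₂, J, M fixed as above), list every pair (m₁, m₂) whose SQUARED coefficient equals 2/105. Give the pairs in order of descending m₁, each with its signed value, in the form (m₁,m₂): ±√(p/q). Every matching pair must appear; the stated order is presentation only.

(-3/2,1): +√(2/105)

Admissible pairs with m₁+m₂ = M = -1/2: (-5/2,2), (-3/2,1), (-1/2,0), (1/2,-1), (3/2,-2)
  (m₁,m₂)=(3/2,-2): CG² = 32/105, CG = +√(32/105)
  (m₁,m₂)=(1/2,-1): CG² = 5/21, CG = −√(5/21)
  (m₁,m₂)=(-1/2,0): CG² = 2/35, CG = +√(2/35)
  (m₁,m₂)=(-3/2,1): CG² = 2/105, CG = +√(2/105)   ← matches the target
  (m₁,m₂)=(-5/2,2): CG² = 8/21, CG = −√(8/21)
Pairs with CG² = 2/105: (-3/2,1): +√(2/105)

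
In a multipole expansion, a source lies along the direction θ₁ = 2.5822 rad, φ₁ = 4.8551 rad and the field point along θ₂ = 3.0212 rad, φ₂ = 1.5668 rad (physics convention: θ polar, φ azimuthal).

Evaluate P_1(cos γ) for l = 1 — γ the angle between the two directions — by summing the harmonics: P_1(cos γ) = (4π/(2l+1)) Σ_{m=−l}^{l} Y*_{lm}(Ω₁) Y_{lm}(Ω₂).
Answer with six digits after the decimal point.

Expand P_1 via completeness: Σ_{m} conj(Y_{1,m}) at Ω₁ times Y_{1,m} at Ω₂ —
  m=-1: Y*=(0.026076, -0.181480)  Y=(0.000166, -0.041494)  product (-0.007526, -0.001112)
  m=+0: Y*=(-0.414129, -0.000000)  Y=(-0.485066, 0.000000)  product (0.200880, 0.000000)
  m=+1: Y*=(-0.026076, -0.181480)  Y=(-0.000166, -0.041494)  product (-0.007526, 0.001112)
Total Σ_m = (0.185827, 0.000000). Multiply by 4.188790: (0.778392, 0.000000). P_1(cos γ) = 0.778392

0.778392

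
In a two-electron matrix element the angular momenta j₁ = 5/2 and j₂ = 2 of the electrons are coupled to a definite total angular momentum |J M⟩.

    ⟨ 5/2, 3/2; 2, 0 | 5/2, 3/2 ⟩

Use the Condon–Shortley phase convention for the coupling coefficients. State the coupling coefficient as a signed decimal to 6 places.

j₁+j₂−J=2  J+j₁−j₂=3  J−j₁+j₂=2  j₁+j₂+J+1=8
(j₁±m₁, j₂±m₂, J±M) = (4,1,2,2,4,1)
P² = 288/35
sum k=0..1:
  [0] +1/8 = 1/8
  [1] −1/6 = -1/6
S = -1/24
C² = P²·S² = 1/70 ; C = -0.119523

−√(1/70) ≈ -0.119523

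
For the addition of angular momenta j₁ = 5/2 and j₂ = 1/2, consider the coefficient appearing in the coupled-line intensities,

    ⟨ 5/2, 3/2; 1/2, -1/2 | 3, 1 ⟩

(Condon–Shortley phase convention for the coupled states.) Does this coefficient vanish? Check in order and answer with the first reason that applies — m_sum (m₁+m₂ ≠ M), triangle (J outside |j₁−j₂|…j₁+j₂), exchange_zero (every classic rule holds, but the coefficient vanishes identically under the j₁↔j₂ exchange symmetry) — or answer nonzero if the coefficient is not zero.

nonzero

m-sum: m₁+m₂ = 3/2+(-1/2) = 1, M = 1  ✓
triangle: |j₁−j₂| = 2 ≤ J = 3 ≤ j₁+j₂ = 3  ✓
exchange: j₁≠j₂ or m₁≠m₂ — the exchange symmetry imposes no constraint here
value check: CG = +√(1/3) = +0.577350 ≠ 0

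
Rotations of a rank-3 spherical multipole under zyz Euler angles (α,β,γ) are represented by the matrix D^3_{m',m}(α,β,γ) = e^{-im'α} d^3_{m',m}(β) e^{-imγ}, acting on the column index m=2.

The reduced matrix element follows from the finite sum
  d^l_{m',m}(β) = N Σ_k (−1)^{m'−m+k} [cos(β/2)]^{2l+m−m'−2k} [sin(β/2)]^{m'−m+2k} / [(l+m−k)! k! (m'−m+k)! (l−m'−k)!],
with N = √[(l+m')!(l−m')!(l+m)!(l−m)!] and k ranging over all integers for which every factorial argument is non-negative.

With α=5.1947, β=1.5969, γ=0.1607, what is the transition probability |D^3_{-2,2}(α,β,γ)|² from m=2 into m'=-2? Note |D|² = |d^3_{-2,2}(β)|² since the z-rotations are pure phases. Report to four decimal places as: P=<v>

P=0.2559

D^3_{-2,2}(5.1947,1.5969,0.1607) = e^{-i·-2·5.1947}·d^3_{-2,2}(1.5969)·e^{-i·2·0.1607}. Compute d first:
c=cos(1.596900/2)=0.697818, s=sin(1.596900/2)=0.716275; N=√[1·120·120·1]=120.000000
The bounds max(0,m−m')=4 and min(l+m,l−m')=5 give 2 terms
  k=4: (−1)^0·120.0000/(24)·0.6978^2·0.7163^4 = +0.640876
  k=5: (−1)^1·120.0000/(120)·0.6978^0·0.7163^6 = -0.135045
d^3_{-2,2}(1.5969) = +0.640876 -0.135045 = +0.505831
|D^3_{-2,2}|² = |d^3_{-2,2}(β)|² = (+0.505831)² = 0.255865 (the z-rotation phases have unit modulus)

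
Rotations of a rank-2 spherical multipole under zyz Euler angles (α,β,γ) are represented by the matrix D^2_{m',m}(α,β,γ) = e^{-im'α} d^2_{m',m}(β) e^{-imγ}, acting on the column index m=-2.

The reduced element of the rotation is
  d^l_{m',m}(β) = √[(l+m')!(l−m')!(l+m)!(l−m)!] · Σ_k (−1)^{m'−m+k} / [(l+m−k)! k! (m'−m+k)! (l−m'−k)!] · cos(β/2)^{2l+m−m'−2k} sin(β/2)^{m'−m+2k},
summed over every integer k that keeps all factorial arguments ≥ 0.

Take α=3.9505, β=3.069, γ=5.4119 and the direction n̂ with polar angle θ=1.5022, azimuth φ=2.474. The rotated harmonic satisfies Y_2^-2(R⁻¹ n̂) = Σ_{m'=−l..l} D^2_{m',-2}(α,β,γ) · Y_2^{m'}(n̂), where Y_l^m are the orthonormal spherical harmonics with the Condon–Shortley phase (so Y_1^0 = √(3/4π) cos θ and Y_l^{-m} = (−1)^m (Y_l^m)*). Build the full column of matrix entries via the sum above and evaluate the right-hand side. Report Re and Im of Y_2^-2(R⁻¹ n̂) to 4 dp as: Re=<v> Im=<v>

Re=-0.0101 Im=0.3847

Need the full column D^2_{m',-2} for m'=−2..2 at α=3.9505, β=3.0690, γ=5.4119.
cos(β/2)=0.036288, sin(β/2)=0.999341
d^2_{-2,-2}: single k=0 term ⇒ +0.000002;  D = +0.000002-0.000000i
d^2_{-1,-2}: single k=0 term ⇒ -0.000096;  D = +0.000057-0.000077i
d^2_{0,-2}: single k=0 term ⇒ +0.003221;  D = -0.000551-0.003174i
d^2_{1,-2}: single k=0 term ⇒ -0.072433;  D = -0.060183-0.040306i
d^2_{2,-2}: single k=0 term ⇒ +0.997368;  D = -0.973591+0.216480i
Y_2^{m'}(θ=1.5022,φ=2.474) and Σ D·Y over m':
  (+0.0000-0.0000i)·(+0.0897+0.3738i)  (+0.0001-0.0001i)·(-0.0415-0.0327i)  (-0.0006-0.0032i)·(-0.3109+0.0000i)  (-0.0602-0.0403i)·(+0.0415-0.0327i)  (-0.9736+0.2165i)·(+0.0897-0.3738i)
Y_2^-2(R⁻¹ n̂) = -0.010097+0.384678i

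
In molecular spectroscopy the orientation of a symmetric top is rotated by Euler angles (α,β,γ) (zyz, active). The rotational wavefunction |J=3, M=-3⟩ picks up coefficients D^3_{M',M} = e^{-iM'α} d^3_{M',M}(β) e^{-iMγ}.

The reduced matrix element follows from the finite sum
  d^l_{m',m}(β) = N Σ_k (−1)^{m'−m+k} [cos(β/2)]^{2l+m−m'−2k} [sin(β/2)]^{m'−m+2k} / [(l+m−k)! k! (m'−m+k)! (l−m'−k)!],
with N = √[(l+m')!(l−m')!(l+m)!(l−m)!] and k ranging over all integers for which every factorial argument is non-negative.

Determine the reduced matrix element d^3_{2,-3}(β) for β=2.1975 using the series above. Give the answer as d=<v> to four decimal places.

d=-0.6242

d^3_{2,-3}(β=2.1975) via the finite sum:
c=cos(2.197500/2)=0.454710, s=sin(2.197500/2)=0.890640; N=√[120·1·1·720]=293.938769
Admissible k: 0..0 (factorial args all ≥0)
  k=0: (−1)^5·293.9388/(120)·0.4547^1·0.8906^5 = -0.624195
d^3_{2,-3}(2.1975) = -0.624195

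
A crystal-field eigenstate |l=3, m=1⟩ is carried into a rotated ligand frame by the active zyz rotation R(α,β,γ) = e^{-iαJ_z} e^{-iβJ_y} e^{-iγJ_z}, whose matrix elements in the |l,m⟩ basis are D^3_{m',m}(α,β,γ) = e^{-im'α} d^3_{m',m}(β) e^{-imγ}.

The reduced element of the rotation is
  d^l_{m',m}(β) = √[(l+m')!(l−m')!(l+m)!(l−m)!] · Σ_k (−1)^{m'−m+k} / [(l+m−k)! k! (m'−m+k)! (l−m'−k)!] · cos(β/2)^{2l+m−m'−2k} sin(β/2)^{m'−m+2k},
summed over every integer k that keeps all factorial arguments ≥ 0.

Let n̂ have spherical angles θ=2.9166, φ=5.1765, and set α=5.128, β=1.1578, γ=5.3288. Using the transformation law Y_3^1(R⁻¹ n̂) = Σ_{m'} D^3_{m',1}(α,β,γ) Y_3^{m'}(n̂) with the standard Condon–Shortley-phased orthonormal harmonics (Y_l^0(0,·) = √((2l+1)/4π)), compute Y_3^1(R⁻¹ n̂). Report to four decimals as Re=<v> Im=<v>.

Re=0.1490 Im=0.2153

Need the full column D^3_{m',1} for m'=−3..3 at α=5.1280, β=1.1578, γ=5.3288.
cos(β/2)=0.837065, sin(β/2)=0.547103
d^3_{-3,1}: single k=4 term ⇒ +0.243132;  D = -0.196397-0.143323i
d^3_{-2,1}: k∈[3..4] ⇒ +0.607458 -0.129750 = +0.477708;  D = +0.101830-0.466729i
d^3_{-1,1}: k∈[2..4] ⇒ +0.881712 -0.502211 +0.026817 = +0.406319;  D = +0.398155-0.081042i
d^3_{0,1}: k∈[1..3] ⇒ +0.778854 -0.998155 +0.142134 = -0.077167;  D = -0.044611-0.062965i
d^3_{1,1}: k∈[0..2] ⇒ +0.343997 -1.175616 +0.376658 = -0.454961;  D = +0.233433-0.390510i
d^3_{2,1}: k∈[0..1] ⇒ -0.710993 +0.607458 = -0.103535;  D = +0.102751+0.012720i
d^3_{3,1}: single k=0 term ⇒ +0.569143;  D = -0.164082-0.544978i
Y_3^{m'}(θ=2.9166,φ=5.1765) and Σ D·Y over m':
  (-0.1964-0.1433i)·(-0.0046-0.0008i)  (+0.1018-0.4667i)·(+0.0297-0.0397i)  (+0.3982-0.0810i)·(+0.1211+0.2419i)  (-0.0446-0.0630i)·(-0.6370+0.0000i)  (+0.2334-0.3905i)·(-0.1211+0.2419i)  (+0.1028+0.0127i)·(+0.0297+0.0397i)  (-0.1641-0.5450i)·(+0.0046-0.0008i)
Y_3^1(R⁻¹ n̂) = +0.149034+0.215338i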